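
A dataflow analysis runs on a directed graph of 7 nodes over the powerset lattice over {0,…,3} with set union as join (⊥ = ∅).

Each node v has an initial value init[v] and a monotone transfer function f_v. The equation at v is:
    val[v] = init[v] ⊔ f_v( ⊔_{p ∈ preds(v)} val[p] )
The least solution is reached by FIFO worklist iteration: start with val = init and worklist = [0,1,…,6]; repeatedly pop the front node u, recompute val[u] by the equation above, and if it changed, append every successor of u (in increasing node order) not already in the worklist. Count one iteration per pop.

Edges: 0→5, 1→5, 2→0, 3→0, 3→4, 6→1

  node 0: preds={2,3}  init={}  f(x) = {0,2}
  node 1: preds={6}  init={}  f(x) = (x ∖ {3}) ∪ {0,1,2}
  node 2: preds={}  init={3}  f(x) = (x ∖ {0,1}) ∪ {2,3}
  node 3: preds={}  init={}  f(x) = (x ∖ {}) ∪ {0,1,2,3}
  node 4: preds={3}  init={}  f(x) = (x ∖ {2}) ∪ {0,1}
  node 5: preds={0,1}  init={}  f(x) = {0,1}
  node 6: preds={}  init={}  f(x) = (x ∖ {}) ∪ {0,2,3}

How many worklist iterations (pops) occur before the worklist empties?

Worklist (9 pops):
  #1 pop 0: in={3} → {0,2} (was {}); enqueue []
  #2 pop 1: in={} → {0,1,2} (was {}); enqueue []
  #3 pop 2: in={} → {2,3} (was {3}); enqueue [0]
  #4 pop 3: in={} → {0,1,2,3} (was {}); enqueue []
  #5 pop 4: in={0,1,2,3} → {0,1,3} (was {}); enqueue []
  #6 pop 5: in={0,1,2} → {0,1} (was {}); enqueue []
  #7 pop 6: in={} → {0,2,3} (was {}); enqueue [1]
  #8 pop 0: in={0,1,2,3} → {0,2} (no change)
  #9 pop 1: in={0,2,3} → {0,1,2} (no change)

Fixpoint:
  val[0] = {0,2}
  val[1] = {0,1,2}
  val[2] = {2,3}
  val[3] = {0,1,2,3}
  val[4] = {0,1,3}
  val[5] = {0,1}
  val[6] = {0,2,3}

9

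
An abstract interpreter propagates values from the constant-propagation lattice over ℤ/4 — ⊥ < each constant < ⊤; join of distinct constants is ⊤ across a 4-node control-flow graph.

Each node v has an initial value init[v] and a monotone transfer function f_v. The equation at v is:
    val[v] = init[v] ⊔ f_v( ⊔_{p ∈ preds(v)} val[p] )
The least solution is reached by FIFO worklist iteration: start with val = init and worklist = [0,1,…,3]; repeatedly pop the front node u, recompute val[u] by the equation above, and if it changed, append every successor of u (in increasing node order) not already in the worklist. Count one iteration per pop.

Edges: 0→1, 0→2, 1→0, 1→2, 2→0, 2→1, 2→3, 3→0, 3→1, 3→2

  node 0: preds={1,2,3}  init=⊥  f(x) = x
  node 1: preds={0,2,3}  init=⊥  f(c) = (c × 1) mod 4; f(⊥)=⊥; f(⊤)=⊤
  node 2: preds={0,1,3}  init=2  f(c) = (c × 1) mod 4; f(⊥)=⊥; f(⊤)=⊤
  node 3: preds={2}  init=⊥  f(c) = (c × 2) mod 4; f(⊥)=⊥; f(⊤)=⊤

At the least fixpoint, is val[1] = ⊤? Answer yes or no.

Worklist (13 pops):
  #1 pop 0: in=2 → 2 (was ⊥); enqueue []
  #2 pop 1: in=2 → 2 (was ⊥); enqueue [0]
  #3 pop 2: in=2 → 2 (no change)
  #4 pop 3: in=2 → 0 (was ⊥); enqueue [1,2]
  #5 pop 0: in=⊤ → ⊤ (was 2); enqueue []
  #6 pop 1: in=⊤ → ⊤ (was 2); enqueue [0]
  #7 pop 2: in=⊤ → ⊤ (was 2); enqueue [1,3]
  #8 pop 0: in=⊤ → ⊤ (no change)
  #9 pop 1: in=⊤ → ⊤ (no change)
  #10 pop 3: in=⊤ → ⊤ (was 0); enqueue [0,1,2]
  #11 pop 0: in=⊤ → ⊤ (no change)
  #12 pop 1: in=⊤ → ⊤ (no change)
  #13 pop 2: in=⊤ → ⊤ (no change)

Fixpoint:
  val[0] = ⊤
  val[1] = ⊤
  val[2] = ⊤
  val[3] = ⊤

yes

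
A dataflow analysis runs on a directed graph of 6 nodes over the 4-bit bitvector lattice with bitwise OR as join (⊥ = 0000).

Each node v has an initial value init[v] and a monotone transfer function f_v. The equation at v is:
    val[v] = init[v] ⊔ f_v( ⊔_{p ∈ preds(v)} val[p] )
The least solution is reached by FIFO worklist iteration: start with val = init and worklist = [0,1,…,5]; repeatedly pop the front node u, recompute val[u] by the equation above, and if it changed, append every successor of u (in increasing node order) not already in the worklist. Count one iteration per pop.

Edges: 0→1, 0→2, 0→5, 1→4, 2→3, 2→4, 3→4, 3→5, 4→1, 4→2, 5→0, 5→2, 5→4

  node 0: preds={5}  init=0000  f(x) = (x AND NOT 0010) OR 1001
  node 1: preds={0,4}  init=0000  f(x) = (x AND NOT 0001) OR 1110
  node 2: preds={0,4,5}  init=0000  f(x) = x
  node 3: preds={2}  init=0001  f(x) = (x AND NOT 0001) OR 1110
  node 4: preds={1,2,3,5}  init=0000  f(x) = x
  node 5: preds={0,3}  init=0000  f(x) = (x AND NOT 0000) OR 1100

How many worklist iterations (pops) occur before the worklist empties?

Trace (14 dequeues):
  [1] u=0 | in 0000 | out 1001 | prev 0000 | push {}
  [2] u=1 | in 1001 | out 1110 | prev 0000 | push {}
  [3] u=2 | in 1001 | out 1001 | prev 0000 | push {}
  [4] u=3 | in 1001 | out 1111 | prev 0001 | push {}
  [5] u=4 | in 1111 | out 1111 | prev 0000 | push {1,2}
  [6] u=5 | in 1111 | out 1111 | prev 0000 | push {0,4}
  [7] u=1 | in 1111 | out 1110 | ==
  [8] u=2 | in 1111 | out 1111 | prev 1001 | push {3}
  [9] u=0 | in 1111 | out 1101 | prev 1001 | push {1,2,5}
  [10] u=4 | in 1111 | out 1111 | ==
  [11] u=3 | in 1111 | out 1111 | ==
  [12] u=1 | in 1111 | out 1110 | ==
  [13] u=2 | in 1111 | out 1111 | ==
  [14] u=5 | in 1111 | out 1111 | ==

Converged values:
  [0] 1101
  [1] 1110
  [2] 1111
  [3] 1111
  [4] 1111
  [5] 1111

14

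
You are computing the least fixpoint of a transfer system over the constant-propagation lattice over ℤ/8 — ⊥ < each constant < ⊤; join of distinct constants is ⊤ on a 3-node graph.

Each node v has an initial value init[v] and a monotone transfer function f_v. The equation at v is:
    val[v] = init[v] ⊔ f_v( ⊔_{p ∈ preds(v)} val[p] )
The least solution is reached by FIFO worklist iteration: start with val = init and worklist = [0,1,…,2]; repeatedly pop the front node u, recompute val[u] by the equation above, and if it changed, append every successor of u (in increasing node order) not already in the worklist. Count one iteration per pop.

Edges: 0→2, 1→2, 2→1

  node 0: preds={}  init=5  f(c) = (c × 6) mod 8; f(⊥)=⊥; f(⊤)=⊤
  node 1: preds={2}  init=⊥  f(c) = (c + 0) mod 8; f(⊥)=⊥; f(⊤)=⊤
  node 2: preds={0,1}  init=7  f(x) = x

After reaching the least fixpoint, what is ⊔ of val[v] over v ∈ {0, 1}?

Trace (5 dequeues):
  [1] u=0 | in ⊥ | out 5 | ==
  [2] u=1 | in 7 | out 7 | prev ⊥ | push {}
  [3] u=2 | in ⊤ | out ⊤ | prev 7 | push {1}
  [4] u=1 | in ⊤ | out ⊤ | prev 7 | push {2}
  [5] u=2 | in ⊤ | out ⊤ | ==

Converged values:
  [0] 5
  [1] ⊤
  [2] ⊤

⊤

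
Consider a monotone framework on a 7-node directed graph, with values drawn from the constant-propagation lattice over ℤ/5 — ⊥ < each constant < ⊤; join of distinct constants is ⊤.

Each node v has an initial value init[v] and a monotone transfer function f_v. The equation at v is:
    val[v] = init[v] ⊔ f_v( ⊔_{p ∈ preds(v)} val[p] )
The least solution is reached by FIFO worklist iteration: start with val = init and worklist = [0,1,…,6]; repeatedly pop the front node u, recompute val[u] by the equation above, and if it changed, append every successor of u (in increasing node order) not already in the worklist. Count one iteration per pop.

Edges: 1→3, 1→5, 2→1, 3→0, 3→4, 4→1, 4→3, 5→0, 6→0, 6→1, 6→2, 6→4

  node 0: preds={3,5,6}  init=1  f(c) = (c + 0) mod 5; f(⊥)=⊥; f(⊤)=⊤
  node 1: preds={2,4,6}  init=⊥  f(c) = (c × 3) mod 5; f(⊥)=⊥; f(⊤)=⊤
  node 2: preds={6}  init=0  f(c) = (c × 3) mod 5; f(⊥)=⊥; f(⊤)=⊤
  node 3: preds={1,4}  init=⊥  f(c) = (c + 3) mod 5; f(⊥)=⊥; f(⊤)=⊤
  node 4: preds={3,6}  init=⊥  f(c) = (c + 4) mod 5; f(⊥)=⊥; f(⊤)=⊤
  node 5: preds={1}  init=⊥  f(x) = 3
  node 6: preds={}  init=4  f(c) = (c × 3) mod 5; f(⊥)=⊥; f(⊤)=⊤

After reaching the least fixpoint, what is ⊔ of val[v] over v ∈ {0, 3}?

⊤

Iteration log — 10 steps:
  step 1. node 0  ⊔preds=4  new=⊤  old=1  +wl: 
  step 2. node 1  ⊔preds=⊤  new=⊤  old=⊥  +wl: 
  step 3. node 2  ⊔preds=4  new=⊤  old=0  +wl: 1
  step 4. node 3  ⊔preds=⊤  new=⊤  old=⊥  +wl: 0
  step 5. node 4  ⊔preds=⊤  new=⊤  old=⊥  +wl: 3
  step 6. node 5  ⊔preds=⊤  new=3  old=⊥  +wl: 
  step 7. node 6  ⊔preds=⊥  new=4  stable
  step 8. node 1  ⊔preds=⊤  new=⊤  stable
  step 9. node 0  ⊔preds=⊤  new=⊤  stable
  step 10. node 3  ⊔preds=⊤  new=⊤  stable

Least fixpoint reached:
  node 0: ⊤
  node 1: ⊤
  node 2: ⊤
  node 3: ⊤
  node 4: ⊤
  node 5: 3
  node 6: 4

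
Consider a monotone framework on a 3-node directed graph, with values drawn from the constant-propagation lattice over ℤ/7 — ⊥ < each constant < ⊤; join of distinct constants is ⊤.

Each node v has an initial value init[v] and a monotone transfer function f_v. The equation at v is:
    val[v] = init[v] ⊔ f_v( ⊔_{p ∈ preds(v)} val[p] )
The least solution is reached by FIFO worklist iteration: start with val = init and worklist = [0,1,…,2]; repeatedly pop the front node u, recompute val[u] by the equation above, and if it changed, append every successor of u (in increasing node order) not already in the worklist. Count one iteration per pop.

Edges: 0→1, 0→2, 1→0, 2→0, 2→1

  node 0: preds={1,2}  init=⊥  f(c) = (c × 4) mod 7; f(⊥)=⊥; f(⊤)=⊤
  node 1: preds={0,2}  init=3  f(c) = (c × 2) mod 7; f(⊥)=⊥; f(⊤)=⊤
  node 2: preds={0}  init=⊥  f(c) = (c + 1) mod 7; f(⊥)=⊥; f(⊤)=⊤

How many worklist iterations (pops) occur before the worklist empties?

8

Worklist (8 pops):
  #1 pop 0: in=3 → 5 (was ⊥); enqueue []
  #2 pop 1: in=5 → 3 (no change)
  #3 pop 2: in=5 → 6 (was ⊥); enqueue [0,1]
  #4 pop 0: in=⊤ → ⊤ (was 5); enqueue [2]
  #5 pop 1: in=⊤ → ⊤ (was 3); enqueue [0]
  #6 pop 2: in=⊤ → ⊤ (was 6); enqueue [1]
  #7 pop 0: in=⊤ → ⊤ (no change)
  #8 pop 1: in=⊤ → ⊤ (no change)

Fixpoint:
  val[0] = ⊤
  val[1] = ⊤
  val[2] = ⊤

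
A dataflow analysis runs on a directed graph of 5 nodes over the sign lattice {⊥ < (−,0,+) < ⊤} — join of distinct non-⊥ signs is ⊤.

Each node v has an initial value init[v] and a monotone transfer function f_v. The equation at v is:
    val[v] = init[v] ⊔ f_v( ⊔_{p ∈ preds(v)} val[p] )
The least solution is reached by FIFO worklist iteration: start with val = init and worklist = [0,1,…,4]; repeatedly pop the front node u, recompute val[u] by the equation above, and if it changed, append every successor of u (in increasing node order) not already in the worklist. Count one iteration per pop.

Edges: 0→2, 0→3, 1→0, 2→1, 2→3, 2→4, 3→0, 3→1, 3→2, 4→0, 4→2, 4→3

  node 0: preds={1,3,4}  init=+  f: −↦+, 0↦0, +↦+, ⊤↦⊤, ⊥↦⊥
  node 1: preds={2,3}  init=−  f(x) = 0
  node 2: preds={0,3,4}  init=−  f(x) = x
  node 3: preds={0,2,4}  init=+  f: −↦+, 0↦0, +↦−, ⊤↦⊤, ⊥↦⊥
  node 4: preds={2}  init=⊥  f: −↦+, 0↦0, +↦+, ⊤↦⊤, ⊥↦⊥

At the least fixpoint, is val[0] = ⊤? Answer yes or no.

Trace (9 dequeues):
  [1] u=0 | in ⊤ | out ⊤ | prev + | push {}
  [2] u=1 | in ⊤ | out ⊤ | prev − | push {0}
  [3] u=2 | in ⊤ | out ⊤ | prev − | push {1}
  [4] u=3 | in ⊤ | out ⊤ | prev + | push {2}
  [5] u=4 | in ⊤ | out ⊤ | prev ⊥ | push {3}
  [6] u=0 | in ⊤ | out ⊤ | ==
  [7] u=1 | in ⊤ | out ⊤ | ==
  [8] u=2 | in ⊤ | out ⊤ | ==
  [9] u=3 | in ⊤ | out ⊤ | ==

Converged values:
  [0] ⊤
  [1] ⊤
  [2] ⊤
  [3] ⊤
  [4] ⊤

yes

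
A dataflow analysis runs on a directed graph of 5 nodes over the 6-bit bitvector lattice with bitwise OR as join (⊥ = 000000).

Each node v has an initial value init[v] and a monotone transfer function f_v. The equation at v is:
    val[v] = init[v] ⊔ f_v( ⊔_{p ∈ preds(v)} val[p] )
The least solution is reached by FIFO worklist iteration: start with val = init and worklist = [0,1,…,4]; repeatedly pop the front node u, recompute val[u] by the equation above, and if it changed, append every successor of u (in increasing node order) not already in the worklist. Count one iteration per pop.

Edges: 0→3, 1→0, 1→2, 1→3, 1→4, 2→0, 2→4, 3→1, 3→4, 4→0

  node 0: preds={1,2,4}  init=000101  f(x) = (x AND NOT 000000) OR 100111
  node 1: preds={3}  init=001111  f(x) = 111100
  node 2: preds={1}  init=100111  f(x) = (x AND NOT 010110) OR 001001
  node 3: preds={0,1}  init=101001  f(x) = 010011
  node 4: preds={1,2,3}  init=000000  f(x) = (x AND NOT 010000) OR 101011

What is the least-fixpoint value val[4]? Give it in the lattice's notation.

101111

Iteration log — 8 steps:
  step 1. node 0  ⊔preds=101111  new=101111  old=000101  +wl: 
  step 2. node 1  ⊔preds=101001  new=111111  old=001111  +wl: 0
  step 3. node 2  ⊔preds=111111  new=101111  old=100111  +wl: 
  step 4. node 3  ⊔preds=111111  new=111011  old=101001  +wl: 1
  step 5. node 4  ⊔preds=111111  new=101111  old=000000  +wl: 
  step 6. node 0  ⊔preds=111111  new=111111  old=101111  +wl: 3
  step 7. node 1  ⊔preds=111011  new=111111  stable
  step 8. node 3  ⊔preds=111111  new=111011  stable

Least fixpoint reached:
  node 0: 111111
  node 1: 111111
  node 2: 101111
  node 3: 111011
  node 4: 101111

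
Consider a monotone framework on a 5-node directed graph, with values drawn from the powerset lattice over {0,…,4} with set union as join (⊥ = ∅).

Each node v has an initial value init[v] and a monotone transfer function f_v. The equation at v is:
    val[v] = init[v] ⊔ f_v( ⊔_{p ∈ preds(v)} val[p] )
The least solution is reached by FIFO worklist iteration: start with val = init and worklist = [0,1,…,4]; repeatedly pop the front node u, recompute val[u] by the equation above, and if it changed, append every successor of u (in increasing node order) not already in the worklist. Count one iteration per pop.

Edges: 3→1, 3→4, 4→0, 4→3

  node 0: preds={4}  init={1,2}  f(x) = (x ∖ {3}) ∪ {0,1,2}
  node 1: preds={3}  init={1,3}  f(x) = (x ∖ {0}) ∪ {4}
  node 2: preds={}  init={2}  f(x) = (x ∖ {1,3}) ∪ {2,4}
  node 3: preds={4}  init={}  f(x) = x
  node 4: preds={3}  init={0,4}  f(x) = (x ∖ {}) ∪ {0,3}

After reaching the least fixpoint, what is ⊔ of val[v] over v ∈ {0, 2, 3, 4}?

{0,1,2,3,4}

Iteration log — 10 steps:
  step 1. node 0  ⊔preds={0,4}  new={0,1,2,4}  old={1,2}  +wl: 
  step 2. node 1  ⊔preds={}  new={1,3,4}  old={1,3}  +wl: 
  step 3. node 2  ⊔preds={}  new={2,4}  old={2}  +wl: 
  step 4. node 3  ⊔preds={0,4}  new={0,4}  old={}  +wl: 1
  step 5. node 4  ⊔preds={0,4}  new={0,3,4}  old={0,4}  +wl: 0,3
  step 6. node 1  ⊔preds={0,4}  new={1,3,4}  stable
  step 7. node 0  ⊔preds={0,3,4}  new={0,1,2,4}  stable
  step 8. node 3  ⊔preds={0,3,4}  new={0,3,4}  old={0,4}  +wl: 1,4
  step 9. node 1  ⊔preds={0,3,4}  new={1,3,4}  stable
  step 10. node 4  ⊔preds={0,3,4}  new={0,3,4}  stable

Least fixpoint reached:
  node 0: {0,1,2,4}
  node 1: {1,3,4}
  node 2: {2,4}
  node 3: {0,3,4}
  node 4: {0,3,4}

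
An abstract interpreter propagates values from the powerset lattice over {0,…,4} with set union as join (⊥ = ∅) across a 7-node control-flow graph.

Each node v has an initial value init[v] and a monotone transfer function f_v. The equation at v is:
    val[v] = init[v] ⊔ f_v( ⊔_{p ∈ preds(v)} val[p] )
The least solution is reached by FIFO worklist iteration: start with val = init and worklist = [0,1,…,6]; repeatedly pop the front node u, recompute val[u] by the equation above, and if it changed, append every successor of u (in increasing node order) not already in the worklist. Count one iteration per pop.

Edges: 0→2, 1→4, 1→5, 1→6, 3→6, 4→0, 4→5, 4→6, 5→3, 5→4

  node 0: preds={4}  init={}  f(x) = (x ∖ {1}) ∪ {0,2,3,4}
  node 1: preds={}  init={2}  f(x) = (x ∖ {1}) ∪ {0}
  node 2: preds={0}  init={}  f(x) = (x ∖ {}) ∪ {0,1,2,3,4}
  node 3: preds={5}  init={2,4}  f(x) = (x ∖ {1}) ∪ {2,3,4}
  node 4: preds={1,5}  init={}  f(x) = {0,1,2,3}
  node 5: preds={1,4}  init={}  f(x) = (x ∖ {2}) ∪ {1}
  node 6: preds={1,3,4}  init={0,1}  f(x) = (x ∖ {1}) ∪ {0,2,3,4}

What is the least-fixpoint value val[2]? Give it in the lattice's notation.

Trace (11 dequeues):
  [1] u=0 | in {} | out {0,2,3,4} | prev {} | push {}
  [2] u=1 | in {} | out {0,2} | prev {2} | push {}
  [3] u=2 | in {0,2,3,4} | out {0,1,2,3,4} | prev {} | push {}
  [4] u=3 | in {} | out {2,3,4} | prev {2,4} | push {}
  [5] u=4 | in {0,2} | out {0,1,2,3} | prev {} | push {0}
  [6] u=5 | in {0,1,2,3} | out {0,1,3} | prev {} | push {3,4}
  [7] u=6 | in {0,1,2,3,4} | out {0,1,2,3,4} | prev {0,1} | push {}
  [8] u=0 | in {0,1,2,3} | out {0,2,3,4} | ==
  [9] u=3 | in {0,1,3} | out {0,2,3,4} | prev {2,3,4} | push {6}
  [10] u=4 | in {0,1,2,3} | out {0,1,2,3} | ==
  [11] u=6 | in {0,1,2,3,4} | out {0,1,2,3,4} | ==

Converged values:
  [0] {0,2,3,4}
  [1] {0,2}
  [2] {0,1,2,3,4}
  [3] {0,2,3,4}
  [4] {0,1,2,3}
  [5] {0,1,3}
  [6] {0,1,2,3,4}

{0,1,2,3,4}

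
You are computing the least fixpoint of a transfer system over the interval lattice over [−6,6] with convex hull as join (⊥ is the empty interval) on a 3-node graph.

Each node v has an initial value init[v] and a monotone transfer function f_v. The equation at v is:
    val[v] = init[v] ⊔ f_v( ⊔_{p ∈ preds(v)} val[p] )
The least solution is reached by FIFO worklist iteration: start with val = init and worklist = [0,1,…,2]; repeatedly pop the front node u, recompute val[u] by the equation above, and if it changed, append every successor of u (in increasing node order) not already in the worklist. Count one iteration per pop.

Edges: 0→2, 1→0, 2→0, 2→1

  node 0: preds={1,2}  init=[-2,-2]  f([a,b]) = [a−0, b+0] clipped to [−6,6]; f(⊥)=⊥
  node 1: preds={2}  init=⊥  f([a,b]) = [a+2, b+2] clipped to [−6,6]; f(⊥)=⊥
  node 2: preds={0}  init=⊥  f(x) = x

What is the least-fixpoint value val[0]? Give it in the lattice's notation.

[-2,6]

Trace (21 dequeues):
  [1] u=0 | in ⊥ | out [-2,-2] | ==
  [2] u=1 | in ⊥ | out ⊥ | ==
  [3] u=2 | in [-2,-2] | out [-2,-2] | prev ⊥ | push {0,1}
  [4] u=0 | in [-2,-2] | out [-2,-2] | ==
  [5] u=1 | in [-2,-2] | out [0,0] | prev ⊥ | push {0}
  [6] u=0 | in [-2,0] | out [-2,0] | prev [-2,-2] | push {2}
  [7] u=2 | in [-2,0] | out [-2,0] | prev [-2,-2] | push {0,1}
  [8] u=0 | in [-2,0] | out [-2,0] | ==
  [9] u=1 | in [-2,0] | out [0,2] | prev [0,0] | push {0}
  [10] u=0 | in [-2,2] | out [-2,2] | prev [-2,0] | push {2}
  [11] u=2 | in [-2,2] | out [-2,2] | prev [-2,0] | push {0,1}
  [12] u=0 | in [-2,2] | out [-2,2] | ==
  [13] u=1 | in [-2,2] | out [0,4] | prev [0,2] | push {0}
  [14] u=0 | in [-2,4] | out [-2,4] | prev [-2,2] | push {2}
  [15] u=2 | in [-2,4] | out [-2,4] | prev [-2,2] | push {0,1}
  [16] u=0 | in [-2,4] | out [-2,4] | ==
  [17] u=1 | in [-2,4] | out [0,6] | prev [0,4] | push {0}
  [18] u=0 | in [-2,6] | out [-2,6] | prev [-2,4] | push {2}
  [19] u=2 | in [-2,6] | out [-2,6] | prev [-2,4] | push {0,1}
  [20] u=0 | in [-2,6] | out [-2,6] | ==
  [21] u=1 | in [-2,6] | out [0,6] | ==

Converged values:
  [0] [-2,6]
  [1] [0,6]
  [2] [-2,6]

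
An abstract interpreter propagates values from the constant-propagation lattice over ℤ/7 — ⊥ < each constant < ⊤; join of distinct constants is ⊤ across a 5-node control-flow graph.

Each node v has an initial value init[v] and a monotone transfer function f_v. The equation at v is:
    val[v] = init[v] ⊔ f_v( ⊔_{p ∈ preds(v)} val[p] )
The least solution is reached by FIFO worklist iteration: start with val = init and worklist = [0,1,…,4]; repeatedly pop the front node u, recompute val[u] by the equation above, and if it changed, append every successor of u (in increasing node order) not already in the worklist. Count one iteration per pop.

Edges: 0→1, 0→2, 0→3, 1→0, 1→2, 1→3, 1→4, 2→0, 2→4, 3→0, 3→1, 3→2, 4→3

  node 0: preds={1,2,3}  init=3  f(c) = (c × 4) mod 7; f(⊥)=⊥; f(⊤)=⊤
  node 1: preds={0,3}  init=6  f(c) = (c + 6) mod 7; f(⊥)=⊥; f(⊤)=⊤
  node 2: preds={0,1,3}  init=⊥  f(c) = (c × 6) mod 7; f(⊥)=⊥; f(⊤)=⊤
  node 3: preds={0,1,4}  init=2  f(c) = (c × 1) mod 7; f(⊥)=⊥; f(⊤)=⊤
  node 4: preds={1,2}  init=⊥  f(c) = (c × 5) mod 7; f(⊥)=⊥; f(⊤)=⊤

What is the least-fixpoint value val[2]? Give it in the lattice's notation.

Iteration log — 9 steps:
  step 1. node 0  ⊔preds=⊤  new=⊤  old=3  +wl: 
  step 2. node 1  ⊔preds=⊤  new=⊤  old=6  +wl: 0
  step 3. node 2  ⊔preds=⊤  new=⊤  old=⊥  +wl: 
  step 4. node 3  ⊔preds=⊤  new=⊤  old=2  +wl: 1,2
  step 5. node 4  ⊔preds=⊤  new=⊤  old=⊥  +wl: 3
  step 6. node 0  ⊔preds=⊤  new=⊤  stable
  step 7. node 1  ⊔preds=⊤  new=⊤  stable
  step 8. node 2  ⊔preds=⊤  new=⊤  stable
  step 9. node 3  ⊔preds=⊤  new=⊤  stable

Least fixpoint reached:
  node 0: ⊤
  node 1: ⊤
  node 2: ⊤
  node 3: ⊤
  node 4: ⊤

⊤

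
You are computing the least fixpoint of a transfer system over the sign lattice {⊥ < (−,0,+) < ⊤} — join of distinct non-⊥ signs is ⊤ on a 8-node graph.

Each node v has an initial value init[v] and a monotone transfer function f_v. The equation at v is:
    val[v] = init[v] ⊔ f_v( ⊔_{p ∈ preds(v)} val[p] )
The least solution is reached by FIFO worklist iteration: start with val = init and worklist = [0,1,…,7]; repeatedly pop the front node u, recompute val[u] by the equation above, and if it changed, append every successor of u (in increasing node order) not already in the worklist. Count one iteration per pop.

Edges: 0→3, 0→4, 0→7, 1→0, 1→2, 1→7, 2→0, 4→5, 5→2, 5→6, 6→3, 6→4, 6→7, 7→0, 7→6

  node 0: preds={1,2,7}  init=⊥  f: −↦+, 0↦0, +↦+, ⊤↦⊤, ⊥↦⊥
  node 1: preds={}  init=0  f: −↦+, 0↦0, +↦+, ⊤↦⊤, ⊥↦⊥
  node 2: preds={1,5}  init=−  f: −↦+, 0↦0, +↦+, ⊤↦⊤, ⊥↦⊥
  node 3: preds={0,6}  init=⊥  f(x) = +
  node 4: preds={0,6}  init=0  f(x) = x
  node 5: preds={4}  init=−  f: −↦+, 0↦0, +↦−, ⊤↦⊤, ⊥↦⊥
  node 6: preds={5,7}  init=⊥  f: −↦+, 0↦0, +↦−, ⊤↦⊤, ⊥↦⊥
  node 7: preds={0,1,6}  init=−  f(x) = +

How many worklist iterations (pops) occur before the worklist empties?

13

Worklist (13 pops):
  #1 pop 0: in=⊤ → ⊤ (was ⊥); enqueue []
  #2 pop 1: in=⊥ → 0 (no change)
  #3 pop 2: in=⊤ → ⊤ (was −); enqueue [0]
  #4 pop 3: in=⊤ → + (was ⊥); enqueue []
  #5 pop 4: in=⊤ → ⊤ (was 0); enqueue []
  #6 pop 5: in=⊤ → ⊤ (was −); enqueue [2]
  #7 pop 6: in=⊤ → ⊤ (was ⊥); enqueue [3,4]
  #8 pop 7: in=⊤ → ⊤ (was −); enqueue [6]
  #9 pop 0: in=⊤ → ⊤ (no change)
  #10 pop 2: in=⊤ → ⊤ (no change)
  #11 pop 3: in=⊤ → + (no change)
  #12 pop 4: in=⊤ → ⊤ (no change)
  #13 pop 6: in=⊤ → ⊤ (no change)

Fixpoint:
  val[0] = ⊤
  val[1] = 0
  val[2] = ⊤
  val[3] = +
  val[4] = ⊤
  val[5] = ⊤
  val[6] = ⊤
  val[7] = ⊤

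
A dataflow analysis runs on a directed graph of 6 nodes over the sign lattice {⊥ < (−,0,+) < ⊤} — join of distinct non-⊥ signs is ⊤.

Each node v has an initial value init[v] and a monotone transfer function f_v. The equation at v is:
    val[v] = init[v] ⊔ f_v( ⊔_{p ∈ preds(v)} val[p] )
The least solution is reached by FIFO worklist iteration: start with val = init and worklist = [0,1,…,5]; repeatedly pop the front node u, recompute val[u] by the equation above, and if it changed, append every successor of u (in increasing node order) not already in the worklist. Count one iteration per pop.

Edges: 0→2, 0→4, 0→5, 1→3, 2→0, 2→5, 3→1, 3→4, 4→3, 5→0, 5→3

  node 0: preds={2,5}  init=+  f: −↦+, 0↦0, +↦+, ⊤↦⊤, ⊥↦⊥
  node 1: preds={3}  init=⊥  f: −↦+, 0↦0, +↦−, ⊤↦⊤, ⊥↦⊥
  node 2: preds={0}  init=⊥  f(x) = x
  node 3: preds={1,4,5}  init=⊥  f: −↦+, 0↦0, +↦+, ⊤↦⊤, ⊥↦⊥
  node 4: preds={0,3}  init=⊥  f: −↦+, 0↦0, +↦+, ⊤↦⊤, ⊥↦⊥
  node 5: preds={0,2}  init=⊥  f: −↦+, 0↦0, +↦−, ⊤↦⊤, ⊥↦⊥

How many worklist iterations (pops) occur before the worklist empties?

14

Trace (14 dequeues):
  [1] u=0 | in ⊥ | out + | ==
  [2] u=1 | in ⊥ | out ⊥ | ==
  [3] u=2 | in + | out + | prev ⊥ | push {0}
  [4] u=3 | in ⊥ | out ⊥ | ==
  [5] u=4 | in + | out + | prev ⊥ | push {3}
  [6] u=5 | in + | out − | prev ⊥ | push {}
  [7] u=0 | in ⊤ | out ⊤ | prev + | push {2,4,5}
  [8] u=3 | in ⊤ | out ⊤ | prev ⊥ | push {1}
  [9] u=2 | in ⊤ | out ⊤ | prev + | push {0}
  [10] u=4 | in ⊤ | out ⊤ | prev + | push {3}
  [11] u=5 | in ⊤ | out ⊤ | prev − | push {}
  [12] u=1 | in ⊤ | out ⊤ | prev ⊥ | push {}
  [13] u=0 | in ⊤ | out ⊤ | ==
  [14] u=3 | in ⊤ | out ⊤ | ==

Converged values:
  [0] ⊤
  [1] ⊤
  [2] ⊤
  [3] ⊤
  [4] ⊤
  [5] ⊤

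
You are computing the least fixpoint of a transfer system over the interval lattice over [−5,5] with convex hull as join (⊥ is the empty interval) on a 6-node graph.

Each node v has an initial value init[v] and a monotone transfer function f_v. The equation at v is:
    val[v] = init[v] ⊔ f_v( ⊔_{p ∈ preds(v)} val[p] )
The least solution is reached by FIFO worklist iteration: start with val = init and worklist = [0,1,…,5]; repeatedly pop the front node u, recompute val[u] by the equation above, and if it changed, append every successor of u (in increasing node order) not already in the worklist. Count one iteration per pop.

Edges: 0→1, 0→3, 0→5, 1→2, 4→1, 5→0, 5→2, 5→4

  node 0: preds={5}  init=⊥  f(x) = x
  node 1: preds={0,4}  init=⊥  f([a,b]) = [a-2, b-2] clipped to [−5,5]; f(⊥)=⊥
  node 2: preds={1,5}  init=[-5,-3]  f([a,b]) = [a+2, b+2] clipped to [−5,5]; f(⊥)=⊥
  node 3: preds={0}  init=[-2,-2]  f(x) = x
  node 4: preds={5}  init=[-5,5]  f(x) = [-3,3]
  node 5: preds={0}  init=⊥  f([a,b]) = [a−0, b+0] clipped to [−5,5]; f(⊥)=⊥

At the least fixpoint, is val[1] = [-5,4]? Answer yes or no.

no

Trace (6 dequeues):
  [1] u=0 | in ⊥ | out ⊥ | ==
  [2] u=1 | in [-5,5] | out [-5,3] | prev ⊥ | push {}
  [3] u=2 | in [-5,3] | out [-5,5] | prev [-5,-3] | push {}
  [4] u=3 | in ⊥ | out [-2,-2] | ==
  [5] u=4 | in ⊥ | out [-5,5] | ==
  [6] u=5 | in ⊥ | out ⊥ | ==

Converged values:
  [0] ⊥
  [1] [-5,3]
  [2] [-5,5]
  [3] [-2,-2]
  [4] [-5,5]
  [5] ⊥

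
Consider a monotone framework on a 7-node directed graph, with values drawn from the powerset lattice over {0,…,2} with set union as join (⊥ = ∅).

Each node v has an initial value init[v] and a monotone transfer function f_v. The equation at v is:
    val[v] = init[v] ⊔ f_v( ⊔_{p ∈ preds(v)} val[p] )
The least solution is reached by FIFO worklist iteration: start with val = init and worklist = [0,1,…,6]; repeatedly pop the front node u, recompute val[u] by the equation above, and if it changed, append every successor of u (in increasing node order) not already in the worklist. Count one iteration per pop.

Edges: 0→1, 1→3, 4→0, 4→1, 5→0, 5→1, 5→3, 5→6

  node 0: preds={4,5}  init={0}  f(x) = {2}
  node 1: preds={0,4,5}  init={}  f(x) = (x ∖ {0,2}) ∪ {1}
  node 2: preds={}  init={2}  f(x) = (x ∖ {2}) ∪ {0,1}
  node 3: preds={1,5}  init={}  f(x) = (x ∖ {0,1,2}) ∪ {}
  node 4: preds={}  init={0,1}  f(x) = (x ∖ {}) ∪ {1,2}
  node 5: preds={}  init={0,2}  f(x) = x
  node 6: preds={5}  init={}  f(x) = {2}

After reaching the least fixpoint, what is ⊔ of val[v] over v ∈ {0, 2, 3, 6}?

Trace (9 dequeues):
  [1] u=0 | in {0,1,2} | out {0,2} | prev {0} | push {}
  [2] u=1 | in {0,1,2} | out {1} | prev {} | push {}
  [3] u=2 | in {} | out {0,1,2} | prev {2} | push {}
  [4] u=3 | in {0,1,2} | out {} | ==
  [5] u=4 | in {} | out {0,1,2} | prev {0,1} | push {0,1}
  [6] u=5 | in {} | out {0,2} | ==
  [7] u=6 | in {0,2} | out {2} | prev {} | push {}
  [8] u=0 | in {0,1,2} | out {0,2} | ==
  [9] u=1 | in {0,1,2} | out {1} | ==

Converged values:
  [0] {0,2}
  [1] {1}
  [2] {0,1,2}
  [3] {}
  [4] {0,1,2}
  [5] {0,2}
  [6] {2}

{0,1,2}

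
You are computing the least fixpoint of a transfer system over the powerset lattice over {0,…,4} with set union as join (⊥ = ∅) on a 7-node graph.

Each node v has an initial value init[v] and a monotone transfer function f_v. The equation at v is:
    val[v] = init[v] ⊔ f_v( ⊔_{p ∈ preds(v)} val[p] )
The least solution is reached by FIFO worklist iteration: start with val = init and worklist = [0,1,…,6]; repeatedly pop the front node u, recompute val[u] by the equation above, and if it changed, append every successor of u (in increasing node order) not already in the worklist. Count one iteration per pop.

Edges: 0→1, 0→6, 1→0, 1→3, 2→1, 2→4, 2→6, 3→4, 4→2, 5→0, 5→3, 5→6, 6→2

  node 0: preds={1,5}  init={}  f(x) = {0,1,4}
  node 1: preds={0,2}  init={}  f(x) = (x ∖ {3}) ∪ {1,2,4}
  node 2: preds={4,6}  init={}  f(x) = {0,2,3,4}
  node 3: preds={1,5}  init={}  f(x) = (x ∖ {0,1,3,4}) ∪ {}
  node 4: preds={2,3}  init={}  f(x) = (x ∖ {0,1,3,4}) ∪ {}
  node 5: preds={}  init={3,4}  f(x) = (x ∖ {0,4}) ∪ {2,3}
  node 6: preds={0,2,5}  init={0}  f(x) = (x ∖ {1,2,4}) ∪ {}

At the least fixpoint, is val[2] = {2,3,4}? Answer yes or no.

Iteration log — 11 steps:
  step 1. node 0  ⊔preds={3,4}  new={0,1,4}  old={}  +wl: 
  step 2. node 1  ⊔preds={0,1,4}  new={0,1,2,4}  old={}  +wl: 0
  step 3. node 2  ⊔preds={0}  new={0,2,3,4}  old={}  +wl: 1
  step 4. node 3  ⊔preds={0,1,2,3,4}  new={2}  old={}  +wl: 
  step 5. node 4  ⊔preds={0,2,3,4}  new={2}  old={}  +wl: 2
  step 6. node 5  ⊔preds={}  new={2,3,4}  old={3,4}  +wl: 3
  step 7. node 6  ⊔preds={0,1,2,3,4}  new={0,3}  old={0}  +wl: 
  step 8. node 0  ⊔preds={0,1,2,3,4}  new={0,1,4}  stable
  step 9. node 1  ⊔preds={0,1,2,3,4}  new={0,1,2,4}  stable
  step 10. node 2  ⊔preds={0,2,3}  new={0,2,3,4}  stable
  step 11. node 3  ⊔preds={0,1,2,3,4}  new={2}  stable

Least fixpoint reached:
  node 0: {0,1,4}
  node 1: {0,1,2,4}
  node 2: {0,2,3,4}
  node 3: {2}
  node 4: {2}
  node 5: {2,3,4}
  node 6: {0,3}

no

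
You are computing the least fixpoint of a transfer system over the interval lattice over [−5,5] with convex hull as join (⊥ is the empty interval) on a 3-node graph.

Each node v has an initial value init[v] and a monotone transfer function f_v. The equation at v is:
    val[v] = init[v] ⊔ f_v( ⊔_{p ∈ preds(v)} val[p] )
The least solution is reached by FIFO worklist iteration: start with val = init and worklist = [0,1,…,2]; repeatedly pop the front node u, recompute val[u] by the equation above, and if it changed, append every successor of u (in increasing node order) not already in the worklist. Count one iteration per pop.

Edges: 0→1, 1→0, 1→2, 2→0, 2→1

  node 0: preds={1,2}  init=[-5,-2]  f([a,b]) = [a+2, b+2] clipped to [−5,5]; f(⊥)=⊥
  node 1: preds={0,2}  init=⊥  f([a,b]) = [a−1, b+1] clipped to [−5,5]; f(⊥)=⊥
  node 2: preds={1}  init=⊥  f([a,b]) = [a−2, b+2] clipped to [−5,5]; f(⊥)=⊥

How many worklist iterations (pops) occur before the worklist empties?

Iteration log — 10 steps:
  step 1. node 0  ⊔preds=⊥  new=[-5,-2]  stable
  step 2. node 1  ⊔preds=[-5,-2]  new=[-5,-1]  old=⊥  +wl: 0
  step 3. node 2  ⊔preds=[-5,-1]  new=[-5,1]  old=⊥  +wl: 1
  step 4. node 0  ⊔preds=[-5,1]  new=[-5,3]  old=[-5,-2]  +wl: 
  step 5. node 1  ⊔preds=[-5,3]  new=[-5,4]  old=[-5,-1]  +wl: 0,2
  step 6. node 0  ⊔preds=[-5,4]  new=[-5,5]  old=[-5,3]  +wl: 1
  step 7. node 2  ⊔preds=[-5,4]  new=[-5,5]  old=[-5,1]  +wl: 0
  step 8. node 1  ⊔preds=[-5,5]  new=[-5,5]  old=[-5,4]  +wl: 2
  step 9. node 0  ⊔preds=[-5,5]  new=[-5,5]  stable
  step 10. node 2  ⊔preds=[-5,5]  new=[-5,5]  stable

Least fixpoint reached:
  node 0: [-5,5]
  node 1: [-5,5]
  node 2: [-5,5]

10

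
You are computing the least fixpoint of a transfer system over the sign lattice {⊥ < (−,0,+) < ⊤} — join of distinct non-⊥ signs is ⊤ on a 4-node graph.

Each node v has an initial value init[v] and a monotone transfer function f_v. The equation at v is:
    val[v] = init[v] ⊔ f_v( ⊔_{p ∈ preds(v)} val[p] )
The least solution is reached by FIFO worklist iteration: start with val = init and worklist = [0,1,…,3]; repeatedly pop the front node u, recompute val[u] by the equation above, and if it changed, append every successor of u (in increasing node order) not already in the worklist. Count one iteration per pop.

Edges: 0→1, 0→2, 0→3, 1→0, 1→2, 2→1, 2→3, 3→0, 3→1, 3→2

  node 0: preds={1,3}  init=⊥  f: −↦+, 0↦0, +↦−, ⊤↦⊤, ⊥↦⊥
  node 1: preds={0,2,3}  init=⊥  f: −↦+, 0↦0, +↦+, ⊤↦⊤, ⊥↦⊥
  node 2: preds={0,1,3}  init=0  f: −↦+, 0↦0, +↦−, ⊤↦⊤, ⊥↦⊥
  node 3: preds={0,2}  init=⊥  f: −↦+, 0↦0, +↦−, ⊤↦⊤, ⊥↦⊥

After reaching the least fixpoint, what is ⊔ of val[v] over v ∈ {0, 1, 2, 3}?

0

Trace (8 dequeues):
  [1] u=0 | in ⊥ | out ⊥ | ==
  [2] u=1 | in 0 | out 0 | prev ⊥ | push {0}
  [3] u=2 | in 0 | out 0 | ==
  [4] u=3 | in 0 | out 0 | prev ⊥ | push {1,2}
  [5] u=0 | in 0 | out 0 | prev ⊥ | push {3}
  [6] u=1 | in 0 | out 0 | ==
  [7] u=2 | in 0 | out 0 | ==
  [8] u=3 | in 0 | out 0 | ==

Converged values:
  [0] 0
  [1] 0
  [2] 0
  [3] 0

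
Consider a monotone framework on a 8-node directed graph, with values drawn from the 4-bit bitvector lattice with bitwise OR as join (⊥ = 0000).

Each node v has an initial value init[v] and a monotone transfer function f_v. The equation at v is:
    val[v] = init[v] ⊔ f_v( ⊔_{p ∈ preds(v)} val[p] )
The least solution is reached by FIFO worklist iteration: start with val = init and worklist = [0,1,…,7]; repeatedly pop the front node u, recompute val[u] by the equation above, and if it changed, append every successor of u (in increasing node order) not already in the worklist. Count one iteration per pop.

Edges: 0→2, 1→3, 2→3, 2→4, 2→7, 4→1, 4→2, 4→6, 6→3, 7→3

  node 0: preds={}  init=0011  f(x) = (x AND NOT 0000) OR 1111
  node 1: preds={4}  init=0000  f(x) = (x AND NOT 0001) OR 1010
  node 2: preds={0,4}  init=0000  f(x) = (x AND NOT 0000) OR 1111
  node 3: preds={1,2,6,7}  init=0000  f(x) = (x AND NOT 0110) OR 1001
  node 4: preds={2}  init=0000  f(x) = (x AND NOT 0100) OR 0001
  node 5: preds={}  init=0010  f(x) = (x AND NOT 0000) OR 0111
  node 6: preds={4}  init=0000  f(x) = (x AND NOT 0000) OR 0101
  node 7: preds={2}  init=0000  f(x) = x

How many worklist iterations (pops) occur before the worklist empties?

Worklist (11 pops):
  #1 pop 0: in=0000 → 1111 (was 0011); enqueue []
  #2 pop 1: in=0000 → 1010 (was 0000); enqueue []
  #3 pop 2: in=1111 → 1111 (was 0000); enqueue []
  #4 pop 3: in=1111 → 1001 (was 0000); enqueue []
  #5 pop 4: in=1111 → 1011 (was 0000); enqueue [1,2]
  #6 pop 5: in=0000 → 0111 (was 0010); enqueue []
  #7 pop 6: in=1011 → 1111 (was 0000); enqueue [3]
  #8 pop 7: in=1111 → 1111 (was 0000); enqueue []
  #9 pop 1: in=1011 → 1010 (no change)
  #10 pop 2: in=1111 → 1111 (no change)
  #11 pop 3: in=1111 → 1001 (no change)

Fixpoint:
  val[0] = 1111
  val[1] = 1010
  val[2] = 1111
  val[3] = 1001
  val[4] = 1011
  val[5] = 0111
  val[6] = 1111
  val[7] = 1111

11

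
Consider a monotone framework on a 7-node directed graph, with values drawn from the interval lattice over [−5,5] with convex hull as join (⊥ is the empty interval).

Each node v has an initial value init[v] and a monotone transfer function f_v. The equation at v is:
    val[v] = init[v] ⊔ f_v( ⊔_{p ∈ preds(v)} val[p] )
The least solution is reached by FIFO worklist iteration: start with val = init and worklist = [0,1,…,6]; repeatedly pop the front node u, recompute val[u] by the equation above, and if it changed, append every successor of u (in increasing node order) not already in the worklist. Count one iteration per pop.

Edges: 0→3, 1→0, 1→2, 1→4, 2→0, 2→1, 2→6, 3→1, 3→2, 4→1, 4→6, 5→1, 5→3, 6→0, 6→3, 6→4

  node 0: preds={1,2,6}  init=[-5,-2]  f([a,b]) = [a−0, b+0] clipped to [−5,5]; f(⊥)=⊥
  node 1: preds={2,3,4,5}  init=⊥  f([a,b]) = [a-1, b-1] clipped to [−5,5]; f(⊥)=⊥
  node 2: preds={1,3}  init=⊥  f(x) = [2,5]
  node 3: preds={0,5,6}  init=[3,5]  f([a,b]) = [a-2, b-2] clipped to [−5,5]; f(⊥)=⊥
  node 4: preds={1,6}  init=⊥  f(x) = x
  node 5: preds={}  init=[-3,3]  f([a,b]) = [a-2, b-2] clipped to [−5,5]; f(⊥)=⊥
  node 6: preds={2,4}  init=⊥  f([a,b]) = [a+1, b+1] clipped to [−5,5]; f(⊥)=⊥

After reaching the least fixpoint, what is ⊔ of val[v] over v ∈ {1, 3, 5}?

[-5,5]

Iteration log — 18 steps:
  step 1. node 0  ⊔preds=⊥  new=[-5,-2]  stable
  step 2. node 1  ⊔preds=[-3,5]  new=[-4,4]  old=⊥  +wl: 0
  step 3. node 2  ⊔preds=[-4,5]  new=[2,5]  old=⊥  +wl: 1
  step 4. node 3  ⊔preds=[-5,3]  new=[-5,5]  old=[3,5]  +wl: 2
  step 5. node 4  ⊔preds=[-4,4]  new=[-4,4]  old=⊥  +wl: 
  step 6. node 5  ⊔preds=⊥  new=[-3,3]  stable
  step 7. node 6  ⊔preds=[-4,5]  new=[-3,5]  old=⊥  +wl: 3,4
  step 8. node 0  ⊔preds=[-4,5]  new=[-5,5]  old=[-5,-2]  +wl: 
  step 9. node 1  ⊔preds=[-5,5]  new=[-5,4]  old=[-4,4]  +wl: 0
  step 10. node 2  ⊔preds=[-5,5]  new=[2,5]  stable
  step 11. node 3  ⊔preds=[-5,5]  new=[-5,5]  stable
  step 12. node 4  ⊔preds=[-5,5]  new=[-5,5]  old=[-4,4]  +wl: 1,6
  step 13. node 0  ⊔preds=[-5,5]  new=[-5,5]  stable
  step 14. node 1  ⊔preds=[-5,5]  new=[-5,4]  stable
  step 15. node 6  ⊔preds=[-5,5]  new=[-4,5]  old=[-3,5]  +wl: 0,3,4
  step 16. node 0  ⊔preds=[-5,5]  new=[-5,5]  stable
  step 17. node 3  ⊔preds=[-5,5]  new=[-5,5]  stable
  step 18. node 4  ⊔preds=[-5,5]  new=[-5,5]  stable

Least fixpoint reached:
  node 0: [-5,5]
  node 1: [-5,4]
  node 2: [2,5]
  node 3: [-5,5]
  node 4: [-5,5]
  node 5: [-3,3]
  node 6: [-4,5]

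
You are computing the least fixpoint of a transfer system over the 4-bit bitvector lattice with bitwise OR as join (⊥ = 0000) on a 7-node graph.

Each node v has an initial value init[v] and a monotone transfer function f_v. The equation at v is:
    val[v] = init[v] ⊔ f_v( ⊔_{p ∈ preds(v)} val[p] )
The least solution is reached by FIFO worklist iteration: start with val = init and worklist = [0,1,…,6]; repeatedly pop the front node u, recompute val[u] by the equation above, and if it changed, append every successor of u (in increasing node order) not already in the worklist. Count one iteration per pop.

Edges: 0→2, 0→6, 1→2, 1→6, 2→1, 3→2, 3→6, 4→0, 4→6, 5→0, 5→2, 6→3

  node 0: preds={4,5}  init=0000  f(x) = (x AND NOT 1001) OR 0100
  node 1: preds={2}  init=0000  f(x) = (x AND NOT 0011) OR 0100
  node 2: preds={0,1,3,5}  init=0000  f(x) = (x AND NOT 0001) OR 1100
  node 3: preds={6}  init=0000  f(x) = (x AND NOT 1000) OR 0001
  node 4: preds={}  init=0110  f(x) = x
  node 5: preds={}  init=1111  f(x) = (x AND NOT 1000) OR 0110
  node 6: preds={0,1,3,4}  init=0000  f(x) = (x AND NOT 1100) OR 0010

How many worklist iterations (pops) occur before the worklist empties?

Iteration log — 12 steps:
  step 1. node 0  ⊔preds=1111  new=0110  old=0000  +wl: 
  step 2. node 1  ⊔preds=0000  new=0100  old=0000  +wl: 
  step 3. node 2  ⊔preds=1111  new=1110  old=0000  +wl: 1
  step 4. node 3  ⊔preds=0000  new=0001  old=0000  +wl: 2
  step 5. node 4  ⊔preds=0000  new=0110  stable
  step 6. node 5  ⊔preds=0000  new=1111  stable
  step 7. node 6  ⊔preds=0111  new=0011  old=0000  +wl: 3
  step 8. node 1  ⊔preds=1110  new=1100  old=0100  +wl: 6
  step 9. node 2  ⊔preds=1111  new=1110  stable
  step 10. node 3  ⊔preds=0011  new=0011  old=0001  +wl: 2
  step 11. node 6  ⊔preds=1111  new=0011  stable
  step 12. node 2  ⊔preds=1111  new=1110  stable

Least fixpoint reached:
  node 0: 0110
  node 1: 1100
  node 2: 1110
  node 3: 0011
  node 4: 0110
  node 5: 1111
  node 6: 0011

12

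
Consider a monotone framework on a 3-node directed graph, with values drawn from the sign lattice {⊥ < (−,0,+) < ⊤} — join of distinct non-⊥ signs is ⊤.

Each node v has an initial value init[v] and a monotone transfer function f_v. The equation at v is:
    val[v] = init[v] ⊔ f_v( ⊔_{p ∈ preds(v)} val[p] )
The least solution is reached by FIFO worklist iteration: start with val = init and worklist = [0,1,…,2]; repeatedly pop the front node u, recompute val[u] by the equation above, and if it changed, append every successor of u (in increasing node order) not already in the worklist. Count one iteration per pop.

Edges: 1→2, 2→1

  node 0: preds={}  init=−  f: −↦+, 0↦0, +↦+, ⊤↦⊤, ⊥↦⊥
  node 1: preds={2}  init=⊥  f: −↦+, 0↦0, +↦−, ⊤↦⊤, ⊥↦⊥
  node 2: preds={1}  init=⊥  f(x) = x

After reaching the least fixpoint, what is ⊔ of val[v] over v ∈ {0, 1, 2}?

−

Worklist (3 pops):
  #1 pop 0: in=⊥ → − (no change)
  #2 pop 1: in=⊥ → ⊥ (no change)
  #3 pop 2: in=⊥ → ⊥ (no change)

Fixpoint:
  val[0] = −
  val[1] = ⊥
  val[2] = ⊥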